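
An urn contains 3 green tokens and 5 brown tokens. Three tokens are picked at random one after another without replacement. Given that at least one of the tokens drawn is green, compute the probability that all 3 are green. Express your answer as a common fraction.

P(all 3 green) = C(3,3)/C(8,3) = 1/56; P(at least one green) = 1 − C(5,3)/C(8,3) = 23/28.
Since 'all 3 green' ⊆ 'at least one green', P(all 3 | at least one) = 1/56 / 23/28 = 1/46 ≈ 0.0217.

1/46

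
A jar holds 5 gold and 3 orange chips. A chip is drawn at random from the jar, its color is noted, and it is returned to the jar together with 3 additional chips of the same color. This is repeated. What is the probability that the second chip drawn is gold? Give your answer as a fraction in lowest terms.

5/8

Condition on the first draw. If first is gold (prob 5/8), second-gold has prob (8)/(11); if not (prob 3/8), it has prob 5/(11).
P = (5/8)·(8/11) + (3/8)·(5/11) = 5/8 ≈ 0.6250.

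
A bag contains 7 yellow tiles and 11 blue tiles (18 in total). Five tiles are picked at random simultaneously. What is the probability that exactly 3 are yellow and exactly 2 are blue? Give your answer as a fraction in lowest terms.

Unordered draws without replacement: count favorable combinations over C(18,5).
Favorable = C(7,3) · C(11,2) = 1925; total = C(18,5) = 8568.
P = 1925/8568 = 275/1224 ≈ 0.2247.

275/1224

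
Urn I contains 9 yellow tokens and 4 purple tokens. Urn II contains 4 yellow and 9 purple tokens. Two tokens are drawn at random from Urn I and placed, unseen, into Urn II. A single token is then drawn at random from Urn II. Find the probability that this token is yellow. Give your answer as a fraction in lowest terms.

14/39

Condition on how many of the transferred tokens are yellow (from Urn I: 9 yellow of 13; then Urn II has 15 total).
  0 yellow: C(9,0)C(4,2)/C(13,2) = 1/13; then P = 4/15
  1 yellow: C(9,1)C(4,1)/C(13,2) = 6/13; then P = 5/15
  2 yellow: C(9,2)C(4,0)/C(13,2) = 6/13; then P = 6/15
P(yellow from Urn II) = 14/39 ≈ 0.3590.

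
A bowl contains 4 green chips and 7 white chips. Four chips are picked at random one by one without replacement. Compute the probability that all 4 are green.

Multiply the conditional probability of each draw in order, without replacement, so each draw removes one from its color and from the total.
P = (4/11) · (3/10) · (2/9) · (1/8) = 1/330 ≈ 0.0030.

1/330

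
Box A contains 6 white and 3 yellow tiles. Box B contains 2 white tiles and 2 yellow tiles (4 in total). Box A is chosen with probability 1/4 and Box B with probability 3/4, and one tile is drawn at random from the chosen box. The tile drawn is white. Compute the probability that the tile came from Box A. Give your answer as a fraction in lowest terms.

4/13

P(white | Box A) = 2/3; P(white | Box B) = 1/2.
P(white) = 1/4·2/3 + 3/4·1/2 = 13/24.
By Bayes' rule, P(Box A | white) = 1/6 / 13/24 = 4/13 ≈ 0.3077.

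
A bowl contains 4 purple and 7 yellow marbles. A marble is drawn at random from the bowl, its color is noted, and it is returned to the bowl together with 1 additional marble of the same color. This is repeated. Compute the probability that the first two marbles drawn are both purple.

5/33

After a purple draw the bowl holds 5 purple out of 12.
P = (4/11)·(5/12) = 5/33 ≈ 0.1515.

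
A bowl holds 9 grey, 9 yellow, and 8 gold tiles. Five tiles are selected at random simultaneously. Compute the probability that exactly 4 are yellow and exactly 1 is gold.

252/16445

Unordered draws without replacement: count favorable combinations over C(26,5).
Favorable = C(9,0) · C(9,4) · C(8,1) = 1008; total = C(26,5) = 65780.
P = 1008/65780 = 252/16445 ≈ 0.0153.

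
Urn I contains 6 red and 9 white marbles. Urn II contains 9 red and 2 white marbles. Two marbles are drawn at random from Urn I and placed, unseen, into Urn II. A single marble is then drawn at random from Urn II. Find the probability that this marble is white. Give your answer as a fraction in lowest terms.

16/65

Condition on how many of the transferred marbles are white (from Urn I: 9 white of 15; then Urn II has 13 total).
  0 white: C(9,0)C(6,2)/C(15,2) = 1/7; then P = 2/13
  1 white: C(9,1)C(6,1)/C(15,2) = 18/35; then P = 3/13
  2 white: C(9,2)C(6,0)/C(15,2) = 12/35; then P = 4/13
P(white from Urn II) = 16/65 ≈ 0.2462.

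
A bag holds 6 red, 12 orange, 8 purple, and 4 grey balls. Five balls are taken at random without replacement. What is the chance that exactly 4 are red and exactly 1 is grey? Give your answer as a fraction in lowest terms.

10/23751

Unordered draws without replacement: count favorable combinations over C(30,5).
Favorable = C(6,4) · C(12,0) · C(8,0) · C(4,1) = 60; total = C(30,5) = 142506.
P = 60/142506 = 10/23751 ≈ 0.0004.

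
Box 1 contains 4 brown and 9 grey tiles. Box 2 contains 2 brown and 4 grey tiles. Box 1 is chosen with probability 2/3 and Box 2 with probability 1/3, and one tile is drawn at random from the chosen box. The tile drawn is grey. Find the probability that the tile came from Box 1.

P(grey | Box 1) = 9/13; P(grey | Box 2) = 2/3.
P(grey) = 2/3·9/13 + 1/3·2/3 = 80/117.
By Bayes' rule, P(Box 1 | grey) = 6/13 / 80/117 = 27/40 ≈ 0.6750.

27/40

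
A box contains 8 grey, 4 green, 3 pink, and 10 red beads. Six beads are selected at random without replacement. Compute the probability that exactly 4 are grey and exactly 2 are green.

3/1265

Unordered draws without replacement: count favorable combinations over C(25,6).
Favorable = C(8,4) · C(4,2) · C(3,0) · C(10,0) = 420; total = C(25,6) = 177100.
P = 420/177100 = 3/1265 ≈ 0.0024.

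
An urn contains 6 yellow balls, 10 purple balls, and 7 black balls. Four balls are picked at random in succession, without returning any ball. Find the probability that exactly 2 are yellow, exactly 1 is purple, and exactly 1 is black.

Unordered draws without replacement: count favorable combinations over C(23,4).
Favorable = C(6,2) · C(10,1) · C(7,1) = 1050; total = C(23,4) = 8855.
P = 1050/8855 = 30/253 ≈ 0.1186.

30/253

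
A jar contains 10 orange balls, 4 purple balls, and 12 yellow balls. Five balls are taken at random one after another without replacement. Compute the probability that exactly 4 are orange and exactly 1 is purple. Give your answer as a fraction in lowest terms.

42/3289

Unordered draws without replacement: count favorable combinations over C(26,5).
Favorable = C(10,4) · C(4,1) · C(12,0) = 840; total = C(26,5) = 65780.
P = 840/65780 = 42/3289 ≈ 0.0128.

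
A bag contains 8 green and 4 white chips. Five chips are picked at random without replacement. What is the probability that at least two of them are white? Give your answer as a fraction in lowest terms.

19/33

Sum the hypergeometric tail for j = 2,…,4 white chips.
Favorable = C(4,2)·C(8,3) + C(4,3)·C(8,2) + C(4,4)·C(8,1) = 456; total = C(12,5) = 792.
P = 456/792 = 19/33 ≈ 0.5758.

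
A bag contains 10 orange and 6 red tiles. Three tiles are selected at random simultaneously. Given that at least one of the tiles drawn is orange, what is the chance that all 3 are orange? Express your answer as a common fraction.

2/9

P(all 3 orange) = C(10,3)/C(16,3) = 3/14; P(at least one orange) = 1 − C(6,3)/C(16,3) = 27/28.
Since 'all 3 orange' ⊆ 'at least one orange', P(all 3 | at least one) = 3/14 / 27/28 = 2/9 ≈ 0.2222.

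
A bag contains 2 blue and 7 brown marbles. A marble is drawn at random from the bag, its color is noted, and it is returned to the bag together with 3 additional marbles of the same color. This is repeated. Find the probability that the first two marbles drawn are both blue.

5/54

After a blue draw the bag holds 5 blue out of 12.
P = (2/9)·(5/12) = 5/54 ≈ 0.0926.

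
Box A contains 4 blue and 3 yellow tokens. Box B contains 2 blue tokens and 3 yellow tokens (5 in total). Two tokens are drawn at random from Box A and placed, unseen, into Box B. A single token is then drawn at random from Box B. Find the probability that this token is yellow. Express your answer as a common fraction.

Condition on how many of the transferred tokens are yellow (from Box A: 3 yellow of 7; then Box B has 7 total).
  0 yellow: C(3,0)C(4,2)/C(7,2) = 2/7; then P = 3/7
  1 yellow: C(3,1)C(4,1)/C(7,2) = 4/7; then P = 4/7
  2 yellow: C(3,2)C(4,0)/C(7,2) = 1/7; then P = 5/7
P(yellow from Box B) = 27/49 ≈ 0.5510.

27/49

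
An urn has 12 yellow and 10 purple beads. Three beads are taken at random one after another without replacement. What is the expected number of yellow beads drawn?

By linearity of expectation, E[X] = Σ P(draw i is yellow); by symmetry each draw (even without replacement) has P(yellow) = 12/22.
E[X] = 3 · 12/22 = 18/11 ≈ 1.6364.

18/11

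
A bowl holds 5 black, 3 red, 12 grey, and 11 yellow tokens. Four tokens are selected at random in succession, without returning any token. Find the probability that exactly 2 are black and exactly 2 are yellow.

Unordered draws without replacement: count favorable combinations over C(31,4).
Favorable = C(5,2) · C(3,0) · C(12,0) · C(11,2) = 550; total = C(31,4) = 31465.
P = 550/31465 = 110/6293 ≈ 0.0175.

110/6293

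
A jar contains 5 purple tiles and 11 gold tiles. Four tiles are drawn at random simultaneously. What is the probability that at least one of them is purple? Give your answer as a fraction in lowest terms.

149/182

Use the complement: P(at least one purple) = 1 − P(no purple).
P(none) = C(11,4)/C(16,4) = 330/1820.
So P = 1 − 330/1820 = 149/182 ≈ 0.8187.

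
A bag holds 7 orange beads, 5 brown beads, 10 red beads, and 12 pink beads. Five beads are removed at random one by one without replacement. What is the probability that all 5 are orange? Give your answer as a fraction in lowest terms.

Unordered draws without replacement: count favorable combinations over C(34,5).
Favorable = C(7,5) · C(5,0) · C(10,0) · C(12,0) = 21; total = C(34,5) = 278256.
P = 21/278256 = 7/92752 ≈ 0.0001.

7/92752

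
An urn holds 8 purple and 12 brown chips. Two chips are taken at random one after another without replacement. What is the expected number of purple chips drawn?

4/5

By linearity of expectation, E[X] = Σ P(draw i is purple); by symmetry each draw (even without replacement) has P(purple) = 8/20.
E[X] = 2 · 8/20 = 4/5 ≈ 0.8000.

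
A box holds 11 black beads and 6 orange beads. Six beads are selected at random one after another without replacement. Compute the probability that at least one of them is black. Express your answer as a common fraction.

Use the complement: P(at least one black) = 1 − P(no black).
P(none) = C(6,6)/C(17,6) = 1/12376.
So P = 1 − 1/12376 = 12375/12376 ≈ 0.9999.

12375/12376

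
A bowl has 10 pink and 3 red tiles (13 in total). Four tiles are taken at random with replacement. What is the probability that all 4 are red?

Multiply the conditional probability of each draw in order, with replacement (the composition resets each draw).
P = (3/13) · (3/13) · (3/13) · (3/13) = 81/28561 ≈ 0.0028.

81/28561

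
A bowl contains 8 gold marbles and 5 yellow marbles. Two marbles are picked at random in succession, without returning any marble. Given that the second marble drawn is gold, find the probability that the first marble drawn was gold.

P(first=gold and the second marble drawn is gold) = (8/13)·(7/12) = 14/39.
P(the second marble drawn is gold) = Σ over first color = 14/39 + 10/39 = 8/13.
By Bayes, P(first=gold | the second marble drawn is gold) = 14/39 / 8/13 = 7/12 ≈ 0.5833.

7/12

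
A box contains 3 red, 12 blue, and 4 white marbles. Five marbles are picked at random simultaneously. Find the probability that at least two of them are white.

1055/3876

Sum the hypergeometric tail for j = 2,…,4 white marbles.
Favorable = C(4,2)·C(15,3) + C(4,3)·C(15,2) + C(4,4)·C(15,1) = 3165; total = C(19,5) = 11628.
P = 3165/11628 = 1055/3876 ≈ 0.2722.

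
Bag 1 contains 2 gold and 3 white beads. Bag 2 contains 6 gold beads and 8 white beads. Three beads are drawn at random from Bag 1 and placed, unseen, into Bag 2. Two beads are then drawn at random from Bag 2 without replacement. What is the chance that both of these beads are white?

433/1360

Condition on how many of the transferred beads are white (from Bag 1: 3 white of 5; then Bag 2 has 17 total).
  1 white: C(3,1)C(2,2)/C(5,3) = 3/10; then P = C(9,2)/C(17,2) = 9/34
  2 white: C(3,2)C(2,1)/C(5,3) = 3/5; then P = C(10,2)/C(17,2) = 45/136
  3 white: C(3,3)C(2,0)/C(5,3) = 1/10; then P = C(11,2)/C(17,2) = 55/136
P(both white) = 433/1360 ≈ 0.3184.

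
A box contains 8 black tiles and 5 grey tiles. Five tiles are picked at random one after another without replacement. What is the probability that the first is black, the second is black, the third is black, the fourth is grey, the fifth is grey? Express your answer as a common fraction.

Multiply the conditional probability of each draw in order, without replacement, so each draw removes one from its color and from the total.
P = (8/13) · (7/12) · (6/11) · (5/10) · (4/9) = 56/1287 ≈ 0.0435.

56/1287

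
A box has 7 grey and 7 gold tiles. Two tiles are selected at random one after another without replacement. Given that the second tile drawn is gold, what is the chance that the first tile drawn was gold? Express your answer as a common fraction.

6/13

P(first=gold and the second tile drawn is gold) = (7/14)·(6/13) = 3/13.
P(the second tile drawn is gold) = Σ over first color = 7/26 + 3/13 = 1/2.
By Bayes, P(first=gold | the second tile drawn is gold) = 3/13 / 1/2 = 6/13 ≈ 0.4615.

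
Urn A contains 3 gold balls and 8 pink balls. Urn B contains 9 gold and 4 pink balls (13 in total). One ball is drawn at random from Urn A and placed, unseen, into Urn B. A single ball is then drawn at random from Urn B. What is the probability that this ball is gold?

51/77

Condition on how many of the transferred balls are gold (from Urn A: 3 gold of 11; then Urn B has 14 total).
  0 gold: C(3,0)C(8,1)/C(11,1) = 8/11; then P = 9/14
  1 gold: C(3,1)C(8,0)/C(11,1) = 3/11; then P = 10/14
P(gold from Urn B) = 51/77 ≈ 0.6623.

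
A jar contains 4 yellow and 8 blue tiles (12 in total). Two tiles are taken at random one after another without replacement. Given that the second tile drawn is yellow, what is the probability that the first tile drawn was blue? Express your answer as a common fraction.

P(first=blue and the second tile drawn is yellow) = (8/12)·(4/11) = 8/33.
P(the second tile drawn is yellow) = Σ over first color = 1/11 + 8/33 = 1/3.
By Bayes, P(first=blue | the second tile drawn is yellow) = 8/33 / 1/3 = 8/11 ≈ 0.7273.

8/11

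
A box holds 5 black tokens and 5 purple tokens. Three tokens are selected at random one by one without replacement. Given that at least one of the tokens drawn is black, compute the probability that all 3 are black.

P(all 3 black) = C(5,3)/C(10,3) = 1/12; P(at least one black) = 1 − C(5,3)/C(10,3) = 11/12.
Since 'all 3 black' ⊆ 'at least one black', P(all 3 | at least one) = 1/12 / 11/12 = 1/11 ≈ 0.0909.

1/11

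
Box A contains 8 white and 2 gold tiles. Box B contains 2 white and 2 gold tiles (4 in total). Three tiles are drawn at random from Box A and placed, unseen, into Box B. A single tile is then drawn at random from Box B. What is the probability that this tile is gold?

Condition on how many of the transferred tiles are gold (from Box A: 2 gold of 10; then Box B has 7 total).
  0 gold: C(2,0)C(8,3)/C(10,3) = 7/15; then P = 2/7
  1 gold: C(2,1)C(8,2)/C(10,3) = 7/15; then P = 3/7
  2 gold: C(2,2)C(8,1)/C(10,3) = 1/15; then P = 4/7
P(gold from Box B) = 13/35 ≈ 0.3714.

13/35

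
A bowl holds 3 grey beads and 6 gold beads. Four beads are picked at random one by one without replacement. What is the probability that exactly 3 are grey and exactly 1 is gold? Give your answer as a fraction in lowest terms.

1/21

Unordered draws without replacement: count favorable combinations over C(9,4).
Favorable = C(3,3) · C(6,1) = 6; total = C(9,4) = 126.
P = 6/126 = 1/21 ≈ 0.0476.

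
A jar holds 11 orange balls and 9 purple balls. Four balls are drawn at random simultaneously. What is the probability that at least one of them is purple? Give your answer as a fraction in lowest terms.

Use the complement: P(at least one purple) = 1 − P(no purple).
P(none) = C(11,4)/C(20,4) = 330/4845.
So P = 1 − 330/4845 = 301/323 ≈ 0.9319.

301/323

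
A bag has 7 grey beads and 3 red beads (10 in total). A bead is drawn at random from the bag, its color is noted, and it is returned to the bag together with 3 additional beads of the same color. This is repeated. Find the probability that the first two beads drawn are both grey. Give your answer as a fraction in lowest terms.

7/13

After a grey draw the bag holds 10 grey out of 13.
P = (7/10)·(10/13) = 7/13 ≈ 0.5385.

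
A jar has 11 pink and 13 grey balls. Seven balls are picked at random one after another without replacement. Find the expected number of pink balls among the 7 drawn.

By linearity of expectation, E[X] = Σ P(draw i is pink); by symmetry each draw (even without replacement) has P(pink) = 11/24.
E[X] = 7 · 11/24 = 77/24 ≈ 3.2083.

77/24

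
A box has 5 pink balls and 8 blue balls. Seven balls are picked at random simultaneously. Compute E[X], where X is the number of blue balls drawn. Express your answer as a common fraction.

By linearity of expectation, E[X] = Σ P(draw i is blue); by symmetry each draw (even without replacement) has P(blue) = 8/13.
E[X] = 7 · 8/13 = 56/13 ≈ 4.3077.

56/13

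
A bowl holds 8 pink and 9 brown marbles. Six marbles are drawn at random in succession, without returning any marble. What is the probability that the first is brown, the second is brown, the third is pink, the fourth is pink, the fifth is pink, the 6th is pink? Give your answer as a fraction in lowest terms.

3/221

Multiply the conditional probability of each draw in order, without replacement, so each draw removes one from its color and from the total.
P = (9/17) · (8/16) · (8/15) · (7/14) · (6/13) · (5/12) = 3/221 ≈ 0.0136.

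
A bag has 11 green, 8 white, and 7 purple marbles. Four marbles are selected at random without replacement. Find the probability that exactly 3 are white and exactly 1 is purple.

196/7475

Unordered draws without replacement: count favorable combinations over C(26,4).
Favorable = C(11,0) · C(8,3) · C(7,1) = 392; total = C(26,4) = 14950.
P = 392/14950 = 196/7475 ≈ 0.0262.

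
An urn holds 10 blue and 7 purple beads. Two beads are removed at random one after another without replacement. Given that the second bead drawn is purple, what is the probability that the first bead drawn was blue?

5/8

P(first=blue and the second bead drawn is purple) = (10/17)·(7/16) = 35/136.
P(the second bead drawn is purple) = Σ over first color = 35/136 + 21/136 = 7/17.
By Bayes, P(first=blue | the second bead drawn is purple) = 35/136 / 7/17 = 5/8 ≈ 0.6250.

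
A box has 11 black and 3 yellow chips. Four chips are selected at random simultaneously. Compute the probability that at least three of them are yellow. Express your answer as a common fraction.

1/91

Sum the hypergeometric tail for j = 3,…,3 yellow chips.
Favorable = C(3,3)·C(11,1) = 11; total = C(14,4) = 1001.
P = 11/1001 = 1/91 ≈ 0.0110.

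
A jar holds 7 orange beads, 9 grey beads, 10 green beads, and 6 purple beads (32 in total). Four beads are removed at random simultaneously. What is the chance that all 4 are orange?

Unordered draws without replacement: count favorable combinations over C(32,4).
Favorable = C(7,4) · C(9,0) · C(10,0) · C(6,0) = 35; total = C(32,4) = 35960.
P = 35/35960 = 7/7192 ≈ 0.0010.

7/7192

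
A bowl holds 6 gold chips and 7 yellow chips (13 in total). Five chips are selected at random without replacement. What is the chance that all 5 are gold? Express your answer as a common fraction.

Unordered draws without replacement: count favorable combinations over C(13,5).
Favorable = C(6,5) · C(7,0) = 6; total = C(13,5) = 1287.
P = 6/1287 = 2/429 ≈ 0.0047.

2/429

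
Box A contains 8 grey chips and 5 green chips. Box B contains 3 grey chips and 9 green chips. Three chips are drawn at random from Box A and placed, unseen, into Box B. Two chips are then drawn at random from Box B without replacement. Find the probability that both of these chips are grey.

Condition on how many of the transferred chips are grey (from Box A: 8 grey of 13; then Box B has 15 total).
  0 grey: C(8,0)C(5,3)/C(13,3) = 5/143; then P = C(3,2)/C(15,2) = 1/35
  1 grey: C(8,1)C(5,2)/C(13,3) = 40/143; then P = C(4,2)/C(15,2) = 2/35
  2 grey: C(8,2)C(5,1)/C(13,3) = 70/143; then P = C(5,2)/C(15,2) = 2/21
  3 grey: C(8,3)C(5,0)/C(13,3) = 28/143; then P = C(6,2)/C(15,2) = 1/7
P(both grey) = 25/273 ≈ 0.0916.

25/273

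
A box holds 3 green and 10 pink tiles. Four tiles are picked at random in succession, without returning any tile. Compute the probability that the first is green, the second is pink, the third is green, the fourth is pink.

9/286

Multiply the conditional probability of each draw in order, without replacement, so each draw removes one from its color and from the total.
P = (3/13) · (10/12) · (2/11) · (9/10) = 9/286 ≈ 0.0315.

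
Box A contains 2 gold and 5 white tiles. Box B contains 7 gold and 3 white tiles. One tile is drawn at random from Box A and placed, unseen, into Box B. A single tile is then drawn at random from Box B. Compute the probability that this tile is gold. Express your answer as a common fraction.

Condition on how many of the transferred tiles are gold (from Box A: 2 gold of 7; then Box B has 11 total).
  0 gold: C(2,0)C(5,1)/C(7,1) = 5/7; then P = 7/11
  1 gold: C(2,1)C(5,0)/C(7,1) = 2/7; then P = 8/11
P(gold from Box B) = 51/77 ≈ 0.6623.

51/77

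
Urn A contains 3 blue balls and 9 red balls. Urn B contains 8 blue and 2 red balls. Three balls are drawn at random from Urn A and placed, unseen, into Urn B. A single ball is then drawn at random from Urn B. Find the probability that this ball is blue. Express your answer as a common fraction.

Condition on how many of the transferred balls are blue (from Urn A: 3 blue of 12; then Urn B has 13 total).
  0 blue: C(3,0)C(9,3)/C(12,3) = 21/55; then P = 8/13
  1 blue: C(3,1)C(9,2)/C(12,3) = 27/55; then P = 9/13
  2 blue: C(3,2)C(9,1)/C(12,3) = 27/220; then P = 10/13
  3 blue: C(3,3)C(9,0)/C(12,3) = 1/220; then P = 11/13
P(blue from Urn B) = 35/52 ≈ 0.6731.

35/52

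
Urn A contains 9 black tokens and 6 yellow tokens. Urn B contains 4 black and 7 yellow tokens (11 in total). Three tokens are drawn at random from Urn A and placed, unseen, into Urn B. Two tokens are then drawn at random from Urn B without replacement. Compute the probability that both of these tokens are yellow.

1044/3185

Condition on how many of the transferred tokens are yellow (from Urn A: 6 yellow of 15; then Urn B has 14 total).
  0 yellow: C(6,0)C(9,3)/C(15,3) = 12/65; then P = C(7,2)/C(14,2) = 3/13
  1 yellow: C(6,1)C(9,2)/C(15,3) = 216/455; then P = C(8,2)/C(14,2) = 4/13
  2 yellow: C(6,2)C(9,1)/C(15,3) = 27/91; then P = C(9,2)/C(14,2) = 36/91
  3 yellow: C(6,3)C(9,0)/C(15,3) = 4/91; then P = C(10,2)/C(14,2) = 45/91
P(both yellow) = 1044/3185 ≈ 0.3278.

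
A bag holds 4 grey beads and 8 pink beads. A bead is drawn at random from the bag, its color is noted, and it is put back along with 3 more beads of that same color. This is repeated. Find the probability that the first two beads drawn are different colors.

16/45

Either pink then grey, or grey then pink; after the first draw the total is 15.
P = (8/12)·(4/15) + (4/12)·(8/15) = 16/45 ≈ 0.3556.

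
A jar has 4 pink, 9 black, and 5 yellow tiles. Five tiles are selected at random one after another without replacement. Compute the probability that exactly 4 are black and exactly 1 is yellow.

Unordered draws without replacement: count favorable combinations over C(18,5).
Favorable = C(4,0) · C(9,4) · C(5,1) = 630; total = C(18,5) = 8568.
P = 630/8568 = 5/68 ≈ 0.0735.

5/68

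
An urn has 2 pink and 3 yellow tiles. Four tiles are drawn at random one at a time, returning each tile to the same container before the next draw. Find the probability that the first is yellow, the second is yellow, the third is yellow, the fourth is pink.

Multiply the conditional probability of each draw in order, with replacement (the composition resets each draw).
P = (3/5) · (3/5) · (3/5) · (2/5) = 54/625 ≈ 0.0864.

54/625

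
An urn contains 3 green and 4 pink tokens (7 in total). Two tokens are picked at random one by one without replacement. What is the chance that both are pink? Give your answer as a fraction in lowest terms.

2/7

Unordered draws without replacement: count favorable combinations over C(7,2).
Favorable = C(3,0) · C(4,2) = 6; total = C(7,2) = 21.
P = 6/21 = 2/7 ≈ 0.2857.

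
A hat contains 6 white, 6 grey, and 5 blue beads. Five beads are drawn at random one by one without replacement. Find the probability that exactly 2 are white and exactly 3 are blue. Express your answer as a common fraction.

75/3094

Unordered draws without replacement: count favorable combinations over C(17,5).
Favorable = C(6,2) · C(6,0) · C(5,3) = 150; total = C(17,5) = 6188.
P = 150/6188 = 75/3094 ≈ 0.0242.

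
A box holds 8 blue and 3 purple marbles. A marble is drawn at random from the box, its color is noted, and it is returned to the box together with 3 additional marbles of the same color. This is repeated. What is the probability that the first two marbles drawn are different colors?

Either blue then purple, or purple then blue; after the first draw the total is 14.
P = (8/11)·(3/14) + (3/11)·(8/14) = 24/77 ≈ 0.3117.

24/77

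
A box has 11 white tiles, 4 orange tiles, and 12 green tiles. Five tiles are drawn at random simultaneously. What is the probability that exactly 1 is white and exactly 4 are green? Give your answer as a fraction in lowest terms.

Unordered draws without replacement: count favorable combinations over C(27,5).
Favorable = C(11,1) · C(4,0) · C(12,4) = 5445; total = C(27,5) = 80730.
P = 5445/80730 = 121/1794 ≈ 0.0674.

121/1794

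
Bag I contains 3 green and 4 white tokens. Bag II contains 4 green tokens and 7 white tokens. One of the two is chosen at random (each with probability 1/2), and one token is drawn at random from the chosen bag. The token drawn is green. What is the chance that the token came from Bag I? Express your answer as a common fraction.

33/61

P(green | Bag I) = 3/7; P(green | Bag II) = 4/11.
P(green) = 1/2·3/7 + 1/2·4/11 = 61/154.
By Bayes' rule, P(Bag I | green) = 3/14 / 61/154 = 33/61 ≈ 0.5410.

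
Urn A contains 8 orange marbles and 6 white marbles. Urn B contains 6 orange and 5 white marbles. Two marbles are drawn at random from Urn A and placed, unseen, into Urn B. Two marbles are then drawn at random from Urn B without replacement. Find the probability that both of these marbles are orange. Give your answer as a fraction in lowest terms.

Condition on how many of the transferred marbles are orange (from Urn A: 8 orange of 14; then Urn B has 13 total).
  0 orange: C(8,0)C(6,2)/C(14,2) = 15/91; then P = C(6,2)/C(13,2) = 5/26
  1 orange: C(8,1)C(6,1)/C(14,2) = 48/91; then P = C(7,2)/C(13,2) = 7/26
  2 orange: C(8,2)C(6,0)/C(14,2) = 4/13; then P = C(8,2)/C(13,2) = 14/39
P(both orange) = 2017/7098 ≈ 0.2842.

2017/7098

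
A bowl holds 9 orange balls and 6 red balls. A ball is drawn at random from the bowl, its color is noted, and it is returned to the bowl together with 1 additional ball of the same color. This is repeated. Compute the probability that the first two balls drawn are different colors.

Either orange then red, or red then orange; after the first draw the total is 16.
P = (9/15)·(6/16) + (6/15)·(9/16) = 9/20 ≈ 0.4500.

9/20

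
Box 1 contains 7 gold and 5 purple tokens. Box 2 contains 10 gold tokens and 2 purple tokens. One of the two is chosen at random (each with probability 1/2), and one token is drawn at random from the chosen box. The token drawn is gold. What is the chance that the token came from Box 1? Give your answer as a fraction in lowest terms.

7/17

P(gold | Box 1) = 7/12; P(gold | Box 2) = 5/6.
P(gold) = 1/2·7/12 + 1/2·5/6 = 17/24.
By Bayes' rule, P(Box 1 | gold) = 7/24 / 17/24 = 7/17 ≈ 0.4118.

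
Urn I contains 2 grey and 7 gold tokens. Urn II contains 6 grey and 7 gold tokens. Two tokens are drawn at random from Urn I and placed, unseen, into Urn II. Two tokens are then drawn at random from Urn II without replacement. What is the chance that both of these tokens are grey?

Condition on how many of the transferred tokens are grey (from Urn I: 2 grey of 9; then Urn II has 15 total).
  0 grey: C(2,0)C(7,2)/C(9,2) = 7/12; then P = C(6,2)/C(15,2) = 1/7
  1 grey: C(2,1)C(7,1)/C(9,2) = 7/18; then P = C(7,2)/C(15,2) = 1/5
  2 grey: C(2,2)C(7,0)/C(9,2) = 1/36; then P = C(8,2)/C(15,2) = 4/15
P(both grey) = 91/540 ≈ 0.1685.

91/540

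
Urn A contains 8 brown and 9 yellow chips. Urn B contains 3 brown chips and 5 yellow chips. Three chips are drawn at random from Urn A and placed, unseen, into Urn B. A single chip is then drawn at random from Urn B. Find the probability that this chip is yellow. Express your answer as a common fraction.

Condition on how many of the transferred chips are yellow (from Urn A: 9 yellow of 17; then Urn B has 11 total).
  0 yellow: C(9,0)C(8,3)/C(17,3) = 7/85; then P = 5/11
  1 yellow: C(9,1)C(8,2)/C(17,3) = 63/170; then P = 6/11
  2 yellow: C(9,2)C(8,1)/C(17,3) = 36/85; then P = 7/11
  3 yellow: C(9,3)C(8,0)/C(17,3) = 21/170; then P = 8/11
P(yellow from Urn B) = 112/187 ≈ 0.5989.

112/187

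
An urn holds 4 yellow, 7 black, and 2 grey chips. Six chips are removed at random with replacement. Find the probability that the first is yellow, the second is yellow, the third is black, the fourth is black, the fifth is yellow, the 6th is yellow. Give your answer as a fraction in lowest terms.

Multiply the conditional probability of each draw in order, with replacement (the composition resets each draw).
P = (4/13) · (4/13) · (7/13) · (7/13) · (4/13) · (4/13) = 12544/4826809 ≈ 0.0026.

12544/4826809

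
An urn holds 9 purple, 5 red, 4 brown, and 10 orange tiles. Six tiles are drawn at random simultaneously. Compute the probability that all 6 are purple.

Unordered draws without replacement: count favorable combinations over C(28,6).
Favorable = C(9,6) · C(5,0) · C(4,0) · C(10,0) = 84; total = C(28,6) = 376740.
P = 84/376740 = 1/4485 ≈ 0.0002.

1/4485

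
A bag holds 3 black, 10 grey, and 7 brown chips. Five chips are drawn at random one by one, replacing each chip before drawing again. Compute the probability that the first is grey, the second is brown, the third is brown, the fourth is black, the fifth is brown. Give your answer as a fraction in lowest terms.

Multiply the conditional probability of each draw in order, with replacement (the composition resets each draw).
P = (10/20) · (7/20) · (7/20) · (3/20) · (7/20) = 1029/320000 ≈ 0.0032.

1029/320000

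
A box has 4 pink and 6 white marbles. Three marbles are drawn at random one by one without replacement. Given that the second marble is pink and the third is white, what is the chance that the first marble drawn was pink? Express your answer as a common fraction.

P(first=pink and the second marble is pink and the third is white) = (4/10)·(3/9)·(6/8) = 1/10.
P(E) = Σ over first color = 1/10 + 1/6 = 4/15.
By Bayes, P(first=pink | E) = 1/10 / 4/15 = 3/8 ≈ 0.3750.

3/8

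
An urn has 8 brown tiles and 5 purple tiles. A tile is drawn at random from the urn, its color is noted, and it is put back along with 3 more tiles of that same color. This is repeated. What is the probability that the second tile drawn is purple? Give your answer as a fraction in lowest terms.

5/13

Condition on the first draw. If first is purple (prob 5/13), second-purple has prob (8)/(16); if not (prob 8/13), it has prob 5/(16).
P = (5/13)·(8/16) + (8/13)·(5/16) = 5/13 ≈ 0.3846.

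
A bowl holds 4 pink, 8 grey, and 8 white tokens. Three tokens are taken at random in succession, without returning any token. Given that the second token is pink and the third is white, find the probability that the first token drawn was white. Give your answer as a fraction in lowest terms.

7/18

P(first=white and the second token is pink and the third is white) = (8/20)·(4/19)·(7/18) = 28/855.
P(E) = Σ over first color = 4/285 + 32/855 + 28/855 = 8/95.
By Bayes, P(first=white | E) = 28/855 / 8/95 = 7/18 ≈ 0.3889.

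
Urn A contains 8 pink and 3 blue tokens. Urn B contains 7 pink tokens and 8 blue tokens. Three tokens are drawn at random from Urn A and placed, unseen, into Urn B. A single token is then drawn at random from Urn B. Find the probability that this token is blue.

Condition on how many of the transferred tokens are blue (from Urn A: 3 blue of 11; then Urn B has 18 total).
  0 blue: C(3,0)C(8,3)/C(11,3) = 56/165; then P = 8/18
  1 blue: C(3,1)C(8,2)/C(11,3) = 28/55; then P = 9/18
  2 blue: C(3,2)C(8,1)/C(11,3) = 8/55; then P = 10/18
  3 blue: C(3,3)C(8,0)/C(11,3) = 1/165; then P = 11/18
P(blue from Urn B) = 97/198 ≈ 0.4899.

97/198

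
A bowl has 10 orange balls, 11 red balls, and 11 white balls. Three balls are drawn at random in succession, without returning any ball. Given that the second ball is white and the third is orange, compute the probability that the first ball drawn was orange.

P(first=orange and the second ball is white and the third is orange) = (10/32)·(11/31)·(9/30) = 33/992.
P(E) = Σ over first color = 33/992 + 121/2976 + 55/1488 = 55/496.
By Bayes, P(first=orange | E) = 33/992 / 55/496 = 3/10 ≈ 0.3000.

3/10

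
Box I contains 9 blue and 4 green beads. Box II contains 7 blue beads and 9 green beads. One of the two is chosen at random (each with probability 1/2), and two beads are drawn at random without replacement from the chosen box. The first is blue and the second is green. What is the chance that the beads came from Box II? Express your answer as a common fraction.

91/171

P(E | Box I) = 3/13; P(E | Box II) = 21/80.
P(E) = 1/2·3/13 + 1/2·21/80 = 513/2080.
By Bayes' rule, P(Box II | E) = 21/160 / 513/2080 = 91/171 ≈ 0.5322.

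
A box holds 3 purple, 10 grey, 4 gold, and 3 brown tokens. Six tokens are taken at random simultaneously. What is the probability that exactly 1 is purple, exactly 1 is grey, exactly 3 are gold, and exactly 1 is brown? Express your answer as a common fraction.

3/323

Unordered draws without replacement: count favorable combinations over C(20,6).
Favorable = C(3,1) · C(10,1) · C(4,3) · C(3,1) = 360; total = C(20,6) = 38760.
P = 360/38760 = 3/323 ≈ 0.0093.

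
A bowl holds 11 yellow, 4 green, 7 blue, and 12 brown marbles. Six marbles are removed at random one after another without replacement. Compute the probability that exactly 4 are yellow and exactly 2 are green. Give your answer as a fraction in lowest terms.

45/30566

Unordered draws without replacement: count favorable combinations over C(34,6).
Favorable = C(11,4) · C(4,2) · C(7,0) · C(12,0) = 1980; total = C(34,6) = 1344904.
P = 1980/1344904 = 45/30566 ≈ 0.0015.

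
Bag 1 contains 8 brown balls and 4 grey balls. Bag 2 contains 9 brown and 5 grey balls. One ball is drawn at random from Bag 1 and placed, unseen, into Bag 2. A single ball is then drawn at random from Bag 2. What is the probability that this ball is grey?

16/45

Condition on how many of the transferred balls are grey (from Bag 1: 4 grey of 12; then Bag 2 has 15 total).
  0 grey: C(4,0)C(8,1)/C(12,1) = 2/3; then P = 5/15
  1 grey: C(4,1)C(8,0)/C(12,1) = 1/3; then P = 6/15
P(grey from Bag 2) = 16/45 ≈ 0.3556.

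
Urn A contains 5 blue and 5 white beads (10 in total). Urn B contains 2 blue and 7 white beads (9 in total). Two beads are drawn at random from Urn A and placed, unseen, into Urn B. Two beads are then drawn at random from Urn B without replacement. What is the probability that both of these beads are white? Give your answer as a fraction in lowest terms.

254/495

Condition on how many of the transferred beads are white (from Urn A: 5 white of 10; then Urn B has 11 total).
  0 white: C(5,0)C(5,2)/C(10,2) = 2/9; then P = C(7,2)/C(11,2) = 21/55
  1 white: C(5,1)C(5,1)/C(10,2) = 5/9; then P = C(8,2)/C(11,2) = 28/55
  2 white: C(5,2)C(5,0)/C(10,2) = 2/9; then P = C(9,2)/C(11,2) = 36/55
P(both white) = 254/495 ≈ 0.5131.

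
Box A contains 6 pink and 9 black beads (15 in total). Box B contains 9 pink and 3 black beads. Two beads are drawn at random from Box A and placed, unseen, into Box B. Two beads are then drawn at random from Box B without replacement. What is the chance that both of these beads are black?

Condition on how many of the transferred beads are black (from Box A: 9 black of 15; then Box B has 14 total).
  0 black: C(9,0)C(6,2)/C(15,2) = 1/7; then P = C(3,2)/C(14,2) = 3/91
  1 black: C(9,1)C(6,1)/C(15,2) = 18/35; then P = C(4,2)/C(14,2) = 6/91
  2 black: C(9,2)C(6,0)/C(15,2) = 12/35; then P = C(5,2)/C(14,2) = 10/91
P(both black) = 243/3185 ≈ 0.0763.

243/3185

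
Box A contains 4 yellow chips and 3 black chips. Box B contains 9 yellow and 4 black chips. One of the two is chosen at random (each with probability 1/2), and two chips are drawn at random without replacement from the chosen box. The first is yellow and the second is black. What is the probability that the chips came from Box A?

26/47

P(E | Box A) = 2/7; P(E | Box B) = 3/13.
P(E) = 1/2·2/7 + 1/2·3/13 = 47/182.
By Bayes' rule, P(Box A | E) = 1/7 / 47/182 = 26/47 ≈ 0.5532.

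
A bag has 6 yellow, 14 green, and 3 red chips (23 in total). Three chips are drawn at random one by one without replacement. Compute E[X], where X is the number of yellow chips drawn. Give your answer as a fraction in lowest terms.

By linearity of expectation, E[X] = Σ P(draw i is yellow); by symmetry each draw (even without replacement) has P(yellow) = 6/23.
E[X] = 3 · 6/23 = 18/23 ≈ 0.7826.

18/23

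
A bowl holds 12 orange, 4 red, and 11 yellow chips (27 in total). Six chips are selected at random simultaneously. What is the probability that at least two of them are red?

239/1170

Sum the hypergeometric tail for j = 2,…,4 red chips.
Favorable = C(4,2)·C(23,4) + C(4,3)·C(23,3) + C(4,4)·C(23,2) = 60467; total = C(27,6) = 296010.
P = 60467/296010 = 239/1170 ≈ 0.2043.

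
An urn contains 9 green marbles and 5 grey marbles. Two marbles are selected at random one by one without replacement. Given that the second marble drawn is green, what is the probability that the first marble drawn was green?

8/13

P(first=green and the second marble drawn is green) = (9/14)·(8/13) = 36/91.
P(the second marble drawn is green) = Σ over first color = 36/91 + 45/182 = 9/14.
By Bayes, P(first=green | the second marble drawn is green) = 36/91 / 9/14 = 8/13 ≈ 0.6154.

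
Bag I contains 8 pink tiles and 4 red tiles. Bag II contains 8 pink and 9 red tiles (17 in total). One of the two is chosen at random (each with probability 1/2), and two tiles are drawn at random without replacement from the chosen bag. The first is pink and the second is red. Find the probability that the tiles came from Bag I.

272/569

P(E | Bag I) = 8/33; P(E | Bag II) = 9/34.
P(E) = 1/2·8/33 + 1/2·9/34 = 569/2244.
By Bayes' rule, P(Bag I | E) = 4/33 / 569/2244 = 272/569 ≈ 0.4780.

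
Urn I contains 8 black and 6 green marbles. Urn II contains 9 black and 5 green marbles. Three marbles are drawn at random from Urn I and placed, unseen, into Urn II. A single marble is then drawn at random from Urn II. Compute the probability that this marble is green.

Condition on how many of the transferred marbles are green (from Urn I: 6 green of 14; then Urn II has 17 total).
  0 green: C(6,0)C(8,3)/C(14,3) = 2/13; then P = 5/17
  1 green: C(6,1)C(8,2)/C(14,3) = 6/13; then P = 6/17
  2 green: C(6,2)C(8,1)/C(14,3) = 30/91; then P = 7/17
  3 green: C(6,3)C(8,0)/C(14,3) = 5/91; then P = 8/17
P(green from Urn II) = 44/119 ≈ 0.3697.

44/119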